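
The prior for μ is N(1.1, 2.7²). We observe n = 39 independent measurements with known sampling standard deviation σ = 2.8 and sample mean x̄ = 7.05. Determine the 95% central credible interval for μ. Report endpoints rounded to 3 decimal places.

Posterior precision = 1/2.7² + 39/2.8² = 0.1372 + 4.9745 = 5.1117, so posterior SD = 0.4423.
Posterior mean = (1.1/2.7² + 39·7.05/2.8²) / 5.1117 = 6.8903.
Interval: 6.8903 ± 1.960 × 0.4423 → [6.023, 7.757].

[6.023, 7.757]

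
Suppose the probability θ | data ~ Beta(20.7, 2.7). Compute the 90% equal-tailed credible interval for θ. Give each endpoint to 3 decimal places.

[0.762, 0.969]

Posterior: Beta(20.7, 2.7).
Equal-tailed 90% interval: the 0.05 and 0.95 quantiles of Beta(20.7, 2.7).
Posterior mean ≈ 0.885, SD ≈ 0.065; a Normal approximation gives roughly [0.778, 0.991].
Exact: F⁻¹(0.05) = 0.762; F⁻¹(0.95) = 0.969.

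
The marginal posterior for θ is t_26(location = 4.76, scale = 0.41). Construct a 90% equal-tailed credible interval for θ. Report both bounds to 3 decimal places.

[4.061, 5.459]

The t_26 distribution is symmetric; the 90% interval is 4.76 ± t·0.41 with t_{0.95,26} = 1.706.
Half-width: 1.706 × 0.41 = 0.699.
4.76 − 0.699 = 4.061; 4.76 + 0.699 = 5.459.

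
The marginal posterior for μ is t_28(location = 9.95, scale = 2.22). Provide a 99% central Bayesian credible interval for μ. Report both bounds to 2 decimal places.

The t_28 distribution is symmetric; the 99% interval is 9.95 ± t·2.22 with t_{0.995,28} = 2.763.
Half-width: 2.763 × 2.22 = 6.13.
9.95 − 6.13 = 3.82; 9.95 + 6.13 = 16.08.

[3.82, 16.08]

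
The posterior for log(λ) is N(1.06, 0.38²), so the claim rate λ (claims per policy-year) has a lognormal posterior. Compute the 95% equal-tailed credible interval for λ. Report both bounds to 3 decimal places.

On the log scale the 95% interval is 1.06 ± 1.960 × 0.38 = [0.3152, 1.8048].
Exponentiate: [e^0.3152, e^1.8048] = [1.371, 6.079].

[1.371, 6.079]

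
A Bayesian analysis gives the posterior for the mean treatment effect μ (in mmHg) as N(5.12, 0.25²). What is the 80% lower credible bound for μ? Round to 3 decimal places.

4.910

Need L with P(μ ≥ L) = 0.80: L = 5.12 − z_{0.2}·0.25.
z = 0.842; L = 5.12 − 0.842 × 0.25 = 4.910.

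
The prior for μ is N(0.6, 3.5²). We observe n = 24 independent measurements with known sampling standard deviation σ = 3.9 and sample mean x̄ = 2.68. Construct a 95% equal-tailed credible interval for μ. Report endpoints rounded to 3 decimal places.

[1.056, 4.099]

Posterior precision = 1/3.5² + 24/3.9² = 0.0816 + 1.5779 = 1.6595, so posterior SD = 0.7763.
Posterior mean = (0.6/3.5² + 24·2.68/3.9²) / 1.6595 = 2.5777.
Interval: 2.5777 ± 1.960 × 0.7763 → [1.056, 4.099].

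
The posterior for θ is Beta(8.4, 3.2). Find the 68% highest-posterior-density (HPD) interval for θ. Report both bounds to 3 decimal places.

[0.630, 0.880]

The posterior is unimodal and skewed, so the HPD interval has equal density at both endpoints and is the shortest 68% interval.
Solving f(0.630) = f(0.880) with F(0.880) − F(0.630) = 0.68 gives [0.630, 0.880].
For comparison, the equal-tailed interval is [0.595, 0.852]; the HPD is narrower and shifted toward the mode.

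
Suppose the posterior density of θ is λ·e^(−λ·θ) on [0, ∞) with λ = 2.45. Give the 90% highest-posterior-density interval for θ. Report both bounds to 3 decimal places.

The exponential density is strictly decreasing on [0, ∞), so the HPD interval is anchored at 0: [0, q] with P(θ ≤ q) = 0.90.
q = −ln(1 − 0.90) / 2.45 = 2.3026 / 2.45 = 0.940.

[0.000, 0.940]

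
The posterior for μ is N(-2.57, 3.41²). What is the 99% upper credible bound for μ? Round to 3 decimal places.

5.363

Need U with P(μ ≤ U) = 0.99: U = -2.57 + z_{0.01}·3.41.
z = 2.326; U = -2.57 + 2.326 × 3.41 = 5.363.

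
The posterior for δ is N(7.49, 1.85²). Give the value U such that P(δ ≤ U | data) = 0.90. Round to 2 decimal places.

9.86

Need U with P(δ ≤ U) = 0.90: U = 7.49 + z_{0.1}·1.85.
z = 1.282; U = 7.49 + 1.282 × 1.85 = 9.86.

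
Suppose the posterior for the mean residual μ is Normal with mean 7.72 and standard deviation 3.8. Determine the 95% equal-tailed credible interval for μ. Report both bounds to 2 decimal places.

The posterior is symmetric, so the 95% equal-tailed interval is μ = 7.72 ± z·3.8 with z = 1.960.
Half-width: 1.960 × 3.8 = 7.45.
7.72 − 7.45 = 0.27; 7.72 + 7.45 = 15.17.

[0.27, 15.17]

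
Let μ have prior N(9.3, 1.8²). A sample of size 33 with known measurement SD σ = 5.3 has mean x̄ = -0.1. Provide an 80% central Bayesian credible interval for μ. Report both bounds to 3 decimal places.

[0.804, 2.908]

Posterior precision = 1/1.8² + 33/5.3² = 0.3086 + 1.1748 = 1.4834, so posterior SD = 0.8210.
Posterior mean = (9.3/1.8² + 33·-0.1/5.3²) / 1.4834 = 1.8558.
Interval: 1.8558 ± 1.282 × 0.8210 → [0.804, 2.908].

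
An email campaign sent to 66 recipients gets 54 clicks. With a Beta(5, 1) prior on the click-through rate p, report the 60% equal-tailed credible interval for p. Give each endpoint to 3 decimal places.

[0.782, 0.858]

Posterior: Beta(5+54, 1+12) = Beta(59, 13).
Equal-tailed 60% interval: the 0.2 and 0.8 quantiles of Beta(59, 13).
Posterior mean ≈ 0.819, SD ≈ 0.045; a Normal approximation gives roughly [0.782, 0.857].
Exact: F⁻¹(0.2) = 0.782; F⁻¹(0.8) = 0.858.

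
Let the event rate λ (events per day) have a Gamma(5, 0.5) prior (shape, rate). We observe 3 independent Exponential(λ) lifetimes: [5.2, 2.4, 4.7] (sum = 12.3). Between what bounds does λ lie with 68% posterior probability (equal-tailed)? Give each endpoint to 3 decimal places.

Posterior: Gamma(5+3, 0.5+12.3) = Gamma(8, 12.8) (shape, rate).
Equal-tailed 68% interval: Gamma(8, 12.8) quantiles at 0.16 and 0.84.
Posterior mean ≈ 0.625, SD ≈ 0.221; a Normal approximation gives roughly [0.405, 0.845].
Exact: lower = 0.410; upper = 0.840.

[0.410, 0.840]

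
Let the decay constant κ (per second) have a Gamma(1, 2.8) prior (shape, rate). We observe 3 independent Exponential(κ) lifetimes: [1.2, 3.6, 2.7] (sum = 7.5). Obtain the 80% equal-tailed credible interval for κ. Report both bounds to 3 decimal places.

[0.169, 0.649]

Posterior: Gamma(1+3, 2.8+7.5) = Gamma(4, 10.3) (shape, rate).
Equal-tailed 80% interval: Gamma(4, 10.3) quantiles at 0.1 and 0.9.
Posterior mean ≈ 0.388, SD ≈ 0.194; a Normal approximation gives roughly [0.140, 0.637].
Exact: lower = 0.169; upper = 0.649.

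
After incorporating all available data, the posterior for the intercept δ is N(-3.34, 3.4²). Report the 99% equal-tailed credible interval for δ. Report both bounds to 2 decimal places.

[-12.10, 5.42]

The posterior is symmetric, so the 99% equal-tailed interval is δ = -3.34 ± z·3.4 with z = 2.576.
Half-width: 2.576 × 3.4 = 8.76.
-3.34 − 8.76 = -12.10; -3.34 + 8.76 = 5.42.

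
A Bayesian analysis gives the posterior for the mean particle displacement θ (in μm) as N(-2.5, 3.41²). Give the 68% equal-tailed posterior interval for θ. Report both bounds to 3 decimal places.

[-5.891, 0.891]

The posterior is symmetric, so the 68% equal-tailed interval is θ = -2.5 ± z·3.41 with z = 0.994.
Half-width: 0.994 × 3.41 = 3.391.
-2.5 − 3.391 = -5.891; -2.5 + 3.391 = 0.891.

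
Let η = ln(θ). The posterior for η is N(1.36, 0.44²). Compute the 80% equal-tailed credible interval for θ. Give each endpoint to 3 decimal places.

[2.217, 6.847]

On the log scale the 80% interval is 1.36 ± 1.282 × 0.44 = [0.7961, 1.9239].
Exponentiate: [e^0.7961, e^1.9239] = [2.217, 6.847].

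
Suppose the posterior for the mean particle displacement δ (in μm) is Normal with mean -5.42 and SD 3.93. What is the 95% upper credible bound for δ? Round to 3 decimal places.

1.044

Need U with P(δ ≤ U) = 0.95: U = -5.42 + z_{0.05}·3.93.
z = 1.645; U = -5.42 + 1.645 × 3.93 = 1.044.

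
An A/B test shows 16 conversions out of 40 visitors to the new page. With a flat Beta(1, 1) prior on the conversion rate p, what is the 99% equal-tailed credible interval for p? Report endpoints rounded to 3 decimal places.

[0.224, 0.602]

Posterior: Beta(1+16, 1+24) = Beta(17, 25).
Equal-tailed 99% interval: the 0.005 and 0.995 quantiles of Beta(17, 25).
Posterior mean ≈ 0.405, SD ≈ 0.075; a Normal approximation gives roughly [0.212, 0.598].
Exact: F⁻¹(0.005) = 0.224; F⁻¹(0.995) = 0.602.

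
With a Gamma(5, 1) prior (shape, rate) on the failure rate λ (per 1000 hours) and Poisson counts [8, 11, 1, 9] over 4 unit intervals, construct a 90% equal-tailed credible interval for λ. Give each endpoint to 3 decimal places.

Posterior: Gamma(5+29, 1+4) = Gamma(34, 5) (shape, rate).
Equal-tailed 90% interval: Gamma(34, 5) quantiles at 0.05 and 0.95.
Posterior mean ≈ 6.800, SD ≈ 1.166; a Normal approximation gives roughly [4.882, 8.718].
Exact: lower = 5.002; upper = 8.825.

[5.002, 8.825]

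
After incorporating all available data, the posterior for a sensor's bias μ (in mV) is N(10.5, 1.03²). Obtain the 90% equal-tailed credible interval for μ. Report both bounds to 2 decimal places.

The posterior is symmetric, so the 90% equal-tailed interval is μ = 10.5 ± z·1.03 with z = 1.645.
Half-width: 1.645 × 1.03 = 1.69.
10.5 − 1.69 = 8.81; 10.5 + 1.69 = 12.19.

[8.81, 12.19]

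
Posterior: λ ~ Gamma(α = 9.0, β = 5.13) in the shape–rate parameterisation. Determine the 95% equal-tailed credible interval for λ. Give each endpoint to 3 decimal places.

[0.802, 3.073]

Posterior: Gamma(shape 9.0, rate 5.13).
Equal-tailed 95% interval: Gamma(9.0, 5.13) quantiles at 0.025 and 0.975.
Posterior mean ≈ 1.754, SD ≈ 0.585; a Normal approximation gives roughly [0.608, 2.901].
Exact: lower = 0.802; upper = 3.073.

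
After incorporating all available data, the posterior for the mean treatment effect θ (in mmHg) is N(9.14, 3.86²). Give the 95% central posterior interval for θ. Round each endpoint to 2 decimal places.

[1.57, 16.71]

The posterior is symmetric, so the 95% equal-tailed interval is θ = 9.14 ± z·3.86 with z = 1.960.
Half-width: 1.960 × 3.86 = 7.57.
9.14 − 7.57 = 1.57; 9.14 + 7.57 = 16.71.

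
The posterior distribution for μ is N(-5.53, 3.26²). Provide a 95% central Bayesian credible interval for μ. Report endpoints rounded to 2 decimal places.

[-11.92, 0.86]

The posterior is symmetric, so the 95% equal-tailed interval is μ = -5.53 ± z·3.26 with z = 1.960.
Half-width: 1.960 × 3.26 = 6.39.
-5.53 − 6.39 = -11.92; -5.53 + 6.39 = 0.86.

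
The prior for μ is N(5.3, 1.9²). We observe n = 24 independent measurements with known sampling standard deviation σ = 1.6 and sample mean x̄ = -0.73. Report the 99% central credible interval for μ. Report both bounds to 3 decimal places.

Posterior precision = 1/1.9² + 24/1.6² = 0.2770 + 9.3750 = 9.6520, so posterior SD = 0.3219.
Posterior mean = (5.3/1.9² + 24·-0.73/1.6²) / 9.6520 = -0.5569.
Interval: -0.5569 ± 2.576 × 0.3219 → [-1.386, 0.272].

[-1.386, 0.272]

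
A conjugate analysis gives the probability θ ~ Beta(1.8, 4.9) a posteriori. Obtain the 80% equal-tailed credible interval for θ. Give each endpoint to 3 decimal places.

[0.078, 0.495]

Posterior: Beta(1.8, 4.9).
Equal-tailed 80% interval: the 0.1 and 0.9 quantiles of Beta(1.8, 4.9).
Posterior mean ≈ 0.269, SD ≈ 0.160; a Normal approximation gives roughly [0.064, 0.473].
Exact: F⁻¹(0.1) = 0.078; F⁻¹(0.9) = 0.495.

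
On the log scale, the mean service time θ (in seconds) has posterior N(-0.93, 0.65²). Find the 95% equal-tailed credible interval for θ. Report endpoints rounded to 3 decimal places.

[0.110, 1.411]

On the log scale the 95% interval is -0.93 ± 1.960 × 0.65 = [-2.2040, 0.3440].
Exponentiate: [e^-2.2040, e^0.3440] = [0.110, 1.411].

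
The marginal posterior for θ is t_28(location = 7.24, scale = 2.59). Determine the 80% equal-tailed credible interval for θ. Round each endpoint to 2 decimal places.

The t_28 distribution is symmetric; the 80% interval is 7.24 ± t·2.59 with t_{0.9,28} = 1.313.
Half-width: 1.313 × 2.59 = 3.40.
7.24 − 3.40 = 3.84; 7.24 + 3.40 = 10.64.

[3.84, 10.64]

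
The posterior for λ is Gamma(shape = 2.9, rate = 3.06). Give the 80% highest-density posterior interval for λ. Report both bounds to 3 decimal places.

[0.196, 1.432]

The posterior is unimodal and skewed, so the HPD interval has equal density at both endpoints and is the shortest 80% interval.
Solving f(0.196) = f(1.432) with F(1.432) − F(0.196) = 0.80 gives [0.196, 1.432].
For comparison, the equal-tailed interval is [0.340, 1.694]; the HPD is narrower and shifted toward the mode.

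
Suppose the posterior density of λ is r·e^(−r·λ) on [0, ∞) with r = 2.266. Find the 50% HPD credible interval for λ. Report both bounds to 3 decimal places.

[0.000, 0.306]

The exponential density is strictly decreasing on [0, ∞), so the HPD interval is anchored at 0: [0, q] with P(λ ≤ q) = 0.50.
q = −ln(1 − 0.50) / 2.266 = 0.6931 / 2.266 = 0.306.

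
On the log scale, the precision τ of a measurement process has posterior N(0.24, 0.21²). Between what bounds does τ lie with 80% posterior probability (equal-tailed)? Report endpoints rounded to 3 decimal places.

On the log scale the 80% interval is 0.24 ± 1.282 × 0.21 = [-0.0291, 0.5091].
Exponentiate: [e^-0.0291, e^0.5091] = [0.971, 1.664].

[0.971, 1.664]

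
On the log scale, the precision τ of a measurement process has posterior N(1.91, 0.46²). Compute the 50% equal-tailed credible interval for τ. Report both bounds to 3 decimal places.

On the log scale the 50% interval is 1.91 ± 0.674 × 0.46 = [1.5997, 2.2203].
Exponentiate: [e^1.5997, e^2.2203] = [4.952, 9.210].

[4.952, 9.210]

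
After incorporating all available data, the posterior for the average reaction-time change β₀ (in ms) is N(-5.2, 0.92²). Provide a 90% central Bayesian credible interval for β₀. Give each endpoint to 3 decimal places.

The posterior is symmetric, so the 90% equal-tailed interval is β₀ = -5.2 ± z·0.92 with z = 1.645.
Half-width: 1.645 × 0.92 = 1.513.
-5.2 − 1.513 = -6.713; -5.2 + 1.513 = -3.687.

[-6.713, -3.687]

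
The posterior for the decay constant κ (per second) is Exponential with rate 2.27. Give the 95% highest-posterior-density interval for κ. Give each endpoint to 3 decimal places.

[0.000, 1.320]

The exponential density is strictly decreasing on [0, ∞), so the HPD interval is anchored at 0: [0, q] with P(κ ≤ q) = 0.95.
q = −ln(1 − 0.95) / 2.27 = 2.9957 / 2.27 = 1.320.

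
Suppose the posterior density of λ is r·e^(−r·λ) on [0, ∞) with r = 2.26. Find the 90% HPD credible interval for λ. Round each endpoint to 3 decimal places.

[0.000, 1.019]

The exponential density is strictly decreasing on [0, ∞), so the HPD interval is anchored at 0: [0, q] with P(λ ≤ q) = 0.90.
q = −ln(1 − 0.90) / 2.26 = 2.3026 / 2.26 = 1.019.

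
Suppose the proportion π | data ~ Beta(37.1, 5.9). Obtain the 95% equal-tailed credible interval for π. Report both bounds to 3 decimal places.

Posterior: Beta(37.1, 5.9).
Equal-tailed 95% interval: the 0.025 and 0.975 quantiles of Beta(37.1, 5.9).
Posterior mean ≈ 0.863, SD ≈ 0.052; a Normal approximation gives roughly [0.761, 0.964].
Exact: F⁻¹(0.025) = 0.747; F⁻¹(0.975) = 0.947.

[0.747, 0.947]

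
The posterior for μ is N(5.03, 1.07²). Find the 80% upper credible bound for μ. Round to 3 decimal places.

Need U with P(μ ≤ U) = 0.80: U = 5.03 + z_{0.2}·1.07.
z = 0.842; U = 5.03 + 0.842 × 1.07 = 5.931.

5.931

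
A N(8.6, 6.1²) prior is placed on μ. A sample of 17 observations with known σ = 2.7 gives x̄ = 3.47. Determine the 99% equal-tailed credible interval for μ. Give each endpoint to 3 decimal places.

Posterior precision = 1/6.1² + 17/2.7² = 0.0269 + 2.3320 = 2.3588, so posterior SD = 0.6511.
Posterior mean = (8.6/6.1² + 17·3.47/2.7²) / 2.3588 = 3.5284.
Interval: 3.5284 ± 2.576 × 0.6511 → [1.851, 5.206].

[1.851, 5.206]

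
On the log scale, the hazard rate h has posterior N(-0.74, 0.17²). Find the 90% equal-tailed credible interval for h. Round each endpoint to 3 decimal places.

On the log scale the 90% interval is -0.74 ± 1.645 × 0.17 = [-1.0196, -0.4604].
Exponentiate: [e^-1.0196, e^-0.4604] = [0.361, 0.631].

[0.361, 0.631]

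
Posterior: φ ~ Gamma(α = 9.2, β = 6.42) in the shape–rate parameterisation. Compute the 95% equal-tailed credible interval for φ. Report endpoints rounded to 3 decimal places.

[0.662, 2.497]

Posterior: Gamma(shape 9.2, rate 6.42).
Equal-tailed 95% interval: Gamma(9.2, 6.42) quantiles at 0.025 and 0.975.
Posterior mean ≈ 1.433, SD ≈ 0.472; a Normal approximation gives roughly [0.507, 2.359].
Exact: lower = 0.662; upper = 2.497.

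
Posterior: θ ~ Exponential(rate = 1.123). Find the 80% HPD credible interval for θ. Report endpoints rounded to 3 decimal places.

The exponential density is strictly decreasing on [0, ∞), so the HPD interval is anchored at 0: [0, q] with P(θ ≤ q) = 0.80.
q = −ln(1 − 0.80) / 1.123 = 1.6094 / 1.123 = 1.433.

[0.000, 1.433]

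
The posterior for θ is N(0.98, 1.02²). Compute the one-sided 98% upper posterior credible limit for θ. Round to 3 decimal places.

3.075

Need U with P(θ ≤ U) = 0.98: U = 0.98 + z_{0.02}·1.02.
z = 2.054; U = 0.98 + 2.054 × 1.02 = 3.075.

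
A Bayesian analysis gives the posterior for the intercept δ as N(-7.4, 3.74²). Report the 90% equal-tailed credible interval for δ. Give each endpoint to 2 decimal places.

[-13.55, -1.25]

The posterior is symmetric, so the 90% equal-tailed interval is δ = -7.4 ± z·3.74 with z = 1.645.
Half-width: 1.645 × 3.74 = 6.15.
-7.4 − 6.15 = -13.55; -7.4 + 6.15 = -1.25.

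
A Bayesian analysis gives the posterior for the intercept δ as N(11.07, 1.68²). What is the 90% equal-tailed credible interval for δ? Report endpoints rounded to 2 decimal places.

The posterior is symmetric, so the 90% equal-tailed interval is δ = 11.07 ± z·1.68 with z = 1.645.
Half-width: 1.645 × 1.68 = 2.76.
11.07 − 2.76 = 8.31; 11.07 + 2.76 = 13.83.

[8.31, 13.83]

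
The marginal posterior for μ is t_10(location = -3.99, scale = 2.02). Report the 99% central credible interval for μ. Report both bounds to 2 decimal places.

[-10.39, 2.41]

The t_10 distribution is symmetric; the 99% interval is -3.99 ± t·2.02 with t_{0.995,10} = 3.169.
Half-width: 3.169 × 2.02 = 6.40.
-3.99 − 6.40 = -10.39; -3.99 + 6.40 = 2.41.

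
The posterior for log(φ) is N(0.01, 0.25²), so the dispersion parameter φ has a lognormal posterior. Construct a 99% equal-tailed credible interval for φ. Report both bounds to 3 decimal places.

On the log scale the 99% interval is 0.01 ± 2.576 × 0.25 = [-0.6340, 0.6540].
Exponentiate: [e^-0.6340, e^0.6540] = [0.530, 1.923].

[0.530, 1.923]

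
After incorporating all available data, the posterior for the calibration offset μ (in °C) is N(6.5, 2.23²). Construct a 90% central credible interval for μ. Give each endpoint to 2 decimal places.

[2.83, 10.17]

The posterior is symmetric, so the 90% equal-tailed interval is μ = 6.5 ± z·2.23 with z = 1.645.
Half-width: 1.645 × 2.23 = 3.67.
6.5 − 3.67 = 2.83; 6.5 + 3.67 = 10.17.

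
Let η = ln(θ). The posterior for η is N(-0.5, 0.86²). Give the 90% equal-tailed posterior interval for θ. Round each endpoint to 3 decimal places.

On the log scale the 90% interval is -0.5 ± 1.645 × 0.86 = [-1.9146, 0.9146].
Exponentiate: [e^-1.9146, e^0.9146] = [0.147, 2.496].

[0.147, 2.496]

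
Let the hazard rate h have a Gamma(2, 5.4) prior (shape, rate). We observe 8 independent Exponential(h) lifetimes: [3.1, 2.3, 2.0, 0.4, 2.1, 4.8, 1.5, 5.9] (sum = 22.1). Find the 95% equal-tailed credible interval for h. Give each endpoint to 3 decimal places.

[0.174, 0.621]

Posterior: Gamma(2+8, 5.4+22.1) = Gamma(10, 27.5) (shape, rate).
Equal-tailed 95% interval: Gamma(10, 27.5) quantiles at 0.025 and 0.975.
Posterior mean ≈ 0.364, SD ≈ 0.115; a Normal approximation gives roughly [0.138, 0.589].
Exact: lower = 0.174; upper = 0.621.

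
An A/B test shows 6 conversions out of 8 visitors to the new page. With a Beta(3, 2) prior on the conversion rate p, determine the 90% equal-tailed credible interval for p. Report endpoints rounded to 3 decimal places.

[0.473, 0.877]

Posterior: Beta(3+6, 2+2) = Beta(9, 4).
Equal-tailed 90% interval: the 0.05 and 0.95 quantiles of Beta(9, 4).
Posterior mean ≈ 0.692, SD ≈ 0.123; a Normal approximation gives roughly [0.489, 0.895].
Exact: F⁻¹(0.05) = 0.473; F⁻¹(0.95) = 0.877.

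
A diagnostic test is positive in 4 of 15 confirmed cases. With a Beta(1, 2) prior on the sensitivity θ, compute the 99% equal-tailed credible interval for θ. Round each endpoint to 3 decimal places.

[0.070, 0.573]

Posterior: Beta(1+4, 2+11) = Beta(5, 13).
Equal-tailed 99% interval: the 0.005 and 0.995 quantiles of Beta(5, 13).
Posterior mean ≈ 0.278, SD ≈ 0.103; a Normal approximation gives roughly [0.013, 0.542].
Exact: F⁻¹(0.005) = 0.070; F⁻¹(0.995) = 0.573.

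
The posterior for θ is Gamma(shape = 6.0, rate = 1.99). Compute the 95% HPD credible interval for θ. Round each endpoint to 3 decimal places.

[0.883, 5.460]

The posterior is unimodal and skewed, so the HPD interval has equal density at both endpoints and is the shortest 95% interval.
Solving f(0.883) = f(5.460) with F(5.460) − F(0.883) = 0.95 gives [0.883, 5.460].
For comparison, the equal-tailed interval is [1.106, 5.863]; the HPD is narrower and shifted toward the mode.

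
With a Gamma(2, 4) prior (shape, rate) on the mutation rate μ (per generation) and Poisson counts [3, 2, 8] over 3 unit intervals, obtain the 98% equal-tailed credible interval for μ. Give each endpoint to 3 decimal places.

Posterior: Gamma(2+13, 4+3) = Gamma(15, 7) (shape, rate).
Equal-tailed 98% interval: Gamma(15, 7) quantiles at 0.01 and 0.99.
Posterior mean ≈ 2.143, SD ≈ 0.553; a Normal approximation gives roughly [0.856, 3.430].
Exact: lower = 1.068; upper = 3.635.

[1.068, 3.635]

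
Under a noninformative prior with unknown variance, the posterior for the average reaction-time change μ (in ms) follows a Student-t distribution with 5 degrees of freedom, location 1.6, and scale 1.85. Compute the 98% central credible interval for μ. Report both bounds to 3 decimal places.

The t_5 distribution is symmetric; the 98% interval is 1.6 ± t·1.85 with t_{0.99,5} = 3.365.
Half-width: 3.365 × 1.85 = 6.225.
1.6 − 6.225 = -4.625; 1.6 + 6.225 = 7.825.

[-4.625, 7.825]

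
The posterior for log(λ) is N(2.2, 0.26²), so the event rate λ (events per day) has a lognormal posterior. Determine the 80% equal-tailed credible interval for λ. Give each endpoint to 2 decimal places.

On the log scale the 80% interval is 2.2 ± 1.282 × 0.26 = [1.8668, 2.5332].
Exponentiate: [e^1.8668, e^2.5332] = [6.47, 12.59].

[6.47, 12.59]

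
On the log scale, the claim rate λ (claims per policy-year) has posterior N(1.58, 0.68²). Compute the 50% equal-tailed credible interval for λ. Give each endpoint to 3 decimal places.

On the log scale the 50% interval is 1.58 ± 0.674 × 0.68 = [1.1213, 2.0387].
Exponentiate: [e^1.1213, e^2.0387] = [3.069, 7.680].

[3.069, 7.680]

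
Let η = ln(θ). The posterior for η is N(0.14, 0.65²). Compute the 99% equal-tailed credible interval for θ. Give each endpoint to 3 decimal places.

[0.216, 6.137]

On the log scale the 99% interval is 0.14 ± 2.576 × 0.65 = [-1.5343, 1.8143].
Exponentiate: [e^-1.5343, e^1.8143] = [0.216, 6.137].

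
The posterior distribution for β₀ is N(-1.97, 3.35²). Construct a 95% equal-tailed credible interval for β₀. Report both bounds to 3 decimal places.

The posterior is symmetric, so the 95% equal-tailed interval is β₀ = -1.97 ± z·3.35 with z = 1.960.
Half-width: 1.960 × 3.35 = 6.566.
-1.97 − 6.566 = -8.536; -1.97 + 6.566 = 4.596.

[-8.536, 4.596]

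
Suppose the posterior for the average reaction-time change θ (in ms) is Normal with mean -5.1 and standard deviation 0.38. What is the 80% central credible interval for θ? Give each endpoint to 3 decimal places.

[-5.587, -4.613]

The posterior is symmetric, so the 80% equal-tailed interval is θ = -5.1 ± z·0.38 with z = 1.282.
Half-width: 1.282 × 0.38 = 0.487.
-5.1 − 0.487 = -5.587; -5.1 + 0.487 = -4.613.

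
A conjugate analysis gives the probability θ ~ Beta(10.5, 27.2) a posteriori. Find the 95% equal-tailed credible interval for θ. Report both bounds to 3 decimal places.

Posterior: Beta(10.5, 27.2).
Equal-tailed 95% interval: the 0.025 and 0.975 quantiles of Beta(10.5, 27.2).
Posterior mean ≈ 0.279, SD ≈ 0.072; a Normal approximation gives roughly [0.137, 0.420].
Exact: F⁻¹(0.025) = 0.150; F⁻¹(0.975) = 0.430.

[0.150, 0.430]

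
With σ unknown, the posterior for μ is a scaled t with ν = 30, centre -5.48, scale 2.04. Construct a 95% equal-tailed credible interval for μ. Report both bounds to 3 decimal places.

[-9.646, -1.314]

The t_30 distribution is symmetric; the 95% interval is -5.48 ± t·2.04 with t_{0.975,30} = 2.042.
Half-width: 2.042 × 2.04 = 4.166.
-5.48 − 4.166 = -9.646; -5.48 + 4.166 = -1.314.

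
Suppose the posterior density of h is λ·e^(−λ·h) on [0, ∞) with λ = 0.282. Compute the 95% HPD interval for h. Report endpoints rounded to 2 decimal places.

[0.00, 10.62]

The exponential density is strictly decreasing on [0, ∞), so the HPD interval is anchored at 0: [0, q] with P(h ≤ q) = 0.95.
q = −ln(1 − 0.95) / 0.282 = 2.9957 / 0.282 = 10.62.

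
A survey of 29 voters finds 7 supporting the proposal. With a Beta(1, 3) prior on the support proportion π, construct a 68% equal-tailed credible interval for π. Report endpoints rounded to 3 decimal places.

Posterior: Beta(1+7, 3+22) = Beta(8, 25).
Equal-tailed 68% interval: the 0.16 and 0.84 quantiles of Beta(8, 25).
Posterior mean ≈ 0.242, SD ≈ 0.073; a Normal approximation gives roughly [0.169, 0.316].
Exact: F⁻¹(0.16) = 0.169; F⁻¹(0.84) = 0.316.

[0.169, 0.316]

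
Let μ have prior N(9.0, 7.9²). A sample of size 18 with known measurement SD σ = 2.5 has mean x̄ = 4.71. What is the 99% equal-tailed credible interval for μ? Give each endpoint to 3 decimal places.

[3.220, 6.247]

Posterior precision = 1/7.9² + 18/2.5² = 0.0160 + 2.8800 = 2.8960, so posterior SD = 0.5876.
Posterior mean = (9.0/7.9² + 18·4.71/2.5²) / 2.8960 = 4.7337.
Interval: 4.7337 ± 2.576 × 0.5876 → [3.220, 6.247].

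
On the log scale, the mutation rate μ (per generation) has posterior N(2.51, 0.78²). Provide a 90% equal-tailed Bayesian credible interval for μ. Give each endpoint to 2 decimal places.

On the log scale the 90% interval is 2.51 ± 1.645 × 0.78 = [1.2270, 3.7930].
Exponentiate: [e^1.2270, e^3.7930] = [3.41, 44.39].

[3.41, 44.39]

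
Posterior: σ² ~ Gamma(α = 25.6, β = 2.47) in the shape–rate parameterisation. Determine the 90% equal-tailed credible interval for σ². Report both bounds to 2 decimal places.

Posterior: Gamma(shape 25.6, rate 2.47).
Equal-tailed 90% interval: Gamma(25.6, 2.47) quantiles at 0.05 and 0.95.
Posterior mean ≈ 10.36, SD ≈ 2.05; a Normal approximation gives roughly [6.99, 13.73].
Exact: lower = 7.24; upper = 13.95.

[7.24, 13.95]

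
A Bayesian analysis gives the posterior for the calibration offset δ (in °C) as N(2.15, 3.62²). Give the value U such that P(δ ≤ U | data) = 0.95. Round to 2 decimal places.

Need U with P(δ ≤ U) = 0.95: U = 2.15 + z_{0.05}·3.62.
z = 1.645; U = 2.15 + 1.645 × 3.62 = 8.10.

8.10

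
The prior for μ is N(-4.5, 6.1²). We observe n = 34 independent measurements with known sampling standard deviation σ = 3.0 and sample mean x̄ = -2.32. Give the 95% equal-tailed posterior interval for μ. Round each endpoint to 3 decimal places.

[-3.340, -1.331]

Posterior precision = 1/6.1² + 34/3.0² = 0.0269 + 3.7778 = 3.8047, so posterior SD = 0.5127.
Posterior mean = (-4.5/6.1² + 34·-2.32/3.0²) / 3.8047 = -2.3354.
Interval: -2.3354 ± 1.960 × 0.5127 → [-3.340, -1.331].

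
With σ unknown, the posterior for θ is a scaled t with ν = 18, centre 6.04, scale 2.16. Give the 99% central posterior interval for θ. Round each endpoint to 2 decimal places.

[-0.18, 12.26]

The t_18 distribution is symmetric; the 99% interval is 6.04 ± t·2.16 with t_{0.995,18} = 2.878.
Half-width: 2.878 × 2.16 = 6.22.
6.04 − 6.22 = -0.18; 6.04 + 6.22 = 12.26.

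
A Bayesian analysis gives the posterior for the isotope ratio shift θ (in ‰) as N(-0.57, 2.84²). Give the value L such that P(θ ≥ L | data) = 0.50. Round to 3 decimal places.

-0.570

Need L with P(θ ≥ L) = 0.50: L = -0.57 − z_{0.5}·2.84.
z = 0.000; L = -0.57 − 0.000 × 2.84 = -0.570.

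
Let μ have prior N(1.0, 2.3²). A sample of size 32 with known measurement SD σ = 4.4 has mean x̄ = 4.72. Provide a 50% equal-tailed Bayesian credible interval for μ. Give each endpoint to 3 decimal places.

[3.841, 4.835]

Posterior precision = 1/2.3² + 32/4.4² = 0.1890 + 1.6529 = 1.8419, so posterior SD = 0.7368.
Posterior mean = (1.0/2.3² + 32·4.72/4.4²) / 1.8419 = 4.3382.
Interval: 4.3382 ± 0.674 × 0.7368 → [3.841, 4.835].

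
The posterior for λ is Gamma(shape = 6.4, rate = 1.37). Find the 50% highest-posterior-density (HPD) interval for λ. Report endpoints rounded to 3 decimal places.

The posterior is unimodal and skewed, so the HPD interval has equal density at both endpoints and is the shortest 50% interval.
Solving f(2.891) = f(5.220) with F(5.220) − F(2.891) = 0.50 gives [2.891, 5.220].
For comparison, the equal-tailed interval is [3.331, 5.751]; the HPD is narrower and shifted toward the mode.

[2.891, 5.220]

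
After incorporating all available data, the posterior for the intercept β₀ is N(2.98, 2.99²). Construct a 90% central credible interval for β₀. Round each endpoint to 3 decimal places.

The posterior is symmetric, so the 90% equal-tailed interval is β₀ = 2.98 ± z·2.99 with z = 1.645.
Half-width: 1.645 × 2.99 = 4.918.
2.98 − 4.918 = -1.938; 2.98 + 4.918 = 7.898.

[-1.938, 7.898]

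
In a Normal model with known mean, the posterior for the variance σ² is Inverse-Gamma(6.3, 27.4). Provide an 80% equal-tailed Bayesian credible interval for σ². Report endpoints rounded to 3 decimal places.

[2.838, 8.124]

Inverse-Gamma(6.3, 27.4) quantiles: F⁻¹(0.1) and F⁻¹(0.9).
Equivalently, 1/σ² ~ Gamma(6.3, rate = 27.4); invert its 0.9 and 0.1 quantiles.
Posterior mean ≈ 5.170, SD ≈ 2.493; a Normal approximation gives roughly [1.975, 8.365].
Exact: lower = 2.838; upper = 8.124.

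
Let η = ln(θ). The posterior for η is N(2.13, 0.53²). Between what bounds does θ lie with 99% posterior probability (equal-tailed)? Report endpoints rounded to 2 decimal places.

On the log scale the 99% interval is 2.13 ± 2.576 × 0.53 = [0.7648, 3.4952].
Exponentiate: [e^0.7648, e^3.4952] = [2.15, 32.96].

[2.15, 32.96]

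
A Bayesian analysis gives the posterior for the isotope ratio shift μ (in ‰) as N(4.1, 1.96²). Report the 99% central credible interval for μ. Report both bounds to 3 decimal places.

[-0.949, 9.149]

The posterior is symmetric, so the 99% equal-tailed interval is μ = 4.1 ± z·1.96 with z = 2.576.
Half-width: 2.576 × 1.96 = 5.049.
4.1 − 5.049 = -0.949; 4.1 + 5.049 = 9.149.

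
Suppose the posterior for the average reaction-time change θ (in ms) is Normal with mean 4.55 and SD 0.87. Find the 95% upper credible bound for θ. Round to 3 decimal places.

5.981

Need U with P(θ ≤ U) = 0.95: U = 4.55 + z_{0.05}·0.87.
z = 1.645; U = 4.55 + 1.645 × 0.87 = 5.981.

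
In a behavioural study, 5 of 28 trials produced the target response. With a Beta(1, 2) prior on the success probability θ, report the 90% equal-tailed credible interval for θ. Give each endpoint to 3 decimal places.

Posterior: Beta(1+5, 2+23) = Beta(6, 25).
Equal-tailed 90% interval: the 0.05 and 0.95 quantiles of Beta(6, 25).
Posterior mean ≈ 0.194, SD ≈ 0.070; a Normal approximation gives roughly [0.079, 0.308].
Exact: F⁻¹(0.05) = 0.091; F⁻¹(0.95) = 0.319.

[0.091, 0.319]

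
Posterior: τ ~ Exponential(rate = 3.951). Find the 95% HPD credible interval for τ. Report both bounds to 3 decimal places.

The exponential density is strictly decreasing on [0, ∞), so the HPD interval is anchored at 0: [0, q] with P(τ ≤ q) = 0.95.
q = −ln(1 − 0.95) / 3.951 = 2.9957 / 3.951 = 0.758.

[0.000, 0.758]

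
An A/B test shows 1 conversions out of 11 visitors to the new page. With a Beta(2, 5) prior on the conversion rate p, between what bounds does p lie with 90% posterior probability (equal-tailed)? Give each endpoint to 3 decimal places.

Posterior: Beta(2+1, 5+10) = Beta(3, 15).
Equal-tailed 90% interval: the 0.05 and 0.95 quantiles of Beta(3, 15).
Posterior mean ≈ 0.167, SD ≈ 0.085; a Normal approximation gives roughly [0.026, 0.307].
Exact: F⁻¹(0.05) = 0.050; F⁻¹(0.95) = 0.326.

[0.050, 0.326]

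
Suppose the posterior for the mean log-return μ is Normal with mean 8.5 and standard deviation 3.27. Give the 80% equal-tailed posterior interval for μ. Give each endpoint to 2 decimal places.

The posterior is symmetric, so the 80% equal-tailed interval is μ = 8.5 ± z·3.27 with z = 1.282.
Half-width: 1.282 × 3.27 = 4.19.
8.5 − 4.19 = 4.31; 8.5 + 4.19 = 12.69.

[4.31, 12.69]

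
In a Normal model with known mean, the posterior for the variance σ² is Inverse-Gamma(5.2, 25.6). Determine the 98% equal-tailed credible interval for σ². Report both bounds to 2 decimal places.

[2.15, 18.59]

Inverse-Gamma(5.2, 25.6) quantiles: F⁻¹(0.01) and F⁻¹(0.99).
Equivalently, 1/σ² ~ Gamma(5.2, rate = 25.6); invert its 0.99 and 0.01 quantiles.
Posterior mean ≈ 6.10, SD ≈ 3.41; a Normal approximation gives roughly [-1.83, 14.02].
Exact: lower = 2.15; upper = 18.59.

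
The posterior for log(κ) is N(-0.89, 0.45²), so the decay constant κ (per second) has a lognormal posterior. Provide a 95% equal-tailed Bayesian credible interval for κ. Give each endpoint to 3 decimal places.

On the log scale the 95% interval is -0.89 ± 1.960 × 0.45 = [-1.7720, -0.0080].
Exponentiate: [e^-1.7720, e^-0.0080] = [0.170, 0.992].

[0.170, 0.992]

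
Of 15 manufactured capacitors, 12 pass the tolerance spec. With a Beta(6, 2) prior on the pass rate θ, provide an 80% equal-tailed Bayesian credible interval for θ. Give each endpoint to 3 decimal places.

[0.669, 0.885]

Posterior: Beta(6+12, 2+3) = Beta(18, 5).
Equal-tailed 80% interval: the 0.1 and 0.9 quantiles of Beta(18, 5).
Posterior mean ≈ 0.783, SD ≈ 0.084; a Normal approximation gives roughly [0.675, 0.891].
Exact: F⁻¹(0.1) = 0.669; F⁻¹(0.9) = 0.885.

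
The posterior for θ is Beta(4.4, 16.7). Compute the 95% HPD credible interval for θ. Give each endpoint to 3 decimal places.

The posterior is unimodal and skewed, so the HPD interval has equal density at both endpoints and is the shortest 95% interval.
Solving f(0.054) = f(0.379) with F(0.379) − F(0.054) = 0.95 gives [0.054, 0.379].
For comparison, the equal-tailed interval is [0.068, 0.401]; the HPD is narrower and shifted toward the mode.

[0.054, 0.379]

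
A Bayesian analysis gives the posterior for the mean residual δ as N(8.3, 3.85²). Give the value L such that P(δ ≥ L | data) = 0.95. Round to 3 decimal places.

Need L with P(δ ≥ L) = 0.95: L = 8.3 − z_{0.05}·3.85.
z = 1.645; L = 8.3 − 1.645 × 3.85 = 1.967.

1.967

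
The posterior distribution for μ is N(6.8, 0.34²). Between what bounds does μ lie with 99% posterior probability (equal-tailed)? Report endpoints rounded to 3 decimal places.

[5.924, 7.676]

The posterior is symmetric, so the 99% equal-tailed interval is μ = 6.8 ± z·0.34 with z = 2.576.
Half-width: 2.576 × 0.34 = 0.876.
6.8 − 0.876 = 5.924; 6.8 + 0.876 = 7.676.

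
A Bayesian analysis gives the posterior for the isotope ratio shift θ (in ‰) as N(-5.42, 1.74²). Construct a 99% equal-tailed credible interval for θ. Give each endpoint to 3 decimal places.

[-9.902, -0.938]

The posterior is symmetric, so the 99% equal-tailed interval is θ = -5.42 ± z·1.74 with z = 2.576.
Half-width: 2.576 × 1.74 = 4.482.
-5.42 − 4.482 = -9.902; -5.42 + 4.482 = -0.938.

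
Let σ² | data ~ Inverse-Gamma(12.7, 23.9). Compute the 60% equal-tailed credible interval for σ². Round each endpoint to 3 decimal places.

Inverse-Gamma(12.7, 23.9) quantiles: F⁻¹(0.2) and F⁻¹(0.8).
Equivalently, 1/σ² ~ Gamma(12.7, rate = 23.9); invert its 0.8 and 0.2 quantiles.
Posterior mean ≈ 2.043, SD ≈ 0.624; a Normal approximation gives roughly [1.517, 2.568].
Exact: lower = 1.536; upper = 2.478.

[1.536, 2.478]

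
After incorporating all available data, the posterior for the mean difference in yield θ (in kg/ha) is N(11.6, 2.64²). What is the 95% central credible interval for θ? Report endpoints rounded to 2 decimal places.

The posterior is symmetric, so the 95% equal-tailed interval is θ = 11.6 ± z·2.64 with z = 1.960.
Half-width: 1.960 × 2.64 = 5.17.
11.6 − 5.17 = 6.43; 11.6 + 5.17 = 16.77.

[6.43, 16.77]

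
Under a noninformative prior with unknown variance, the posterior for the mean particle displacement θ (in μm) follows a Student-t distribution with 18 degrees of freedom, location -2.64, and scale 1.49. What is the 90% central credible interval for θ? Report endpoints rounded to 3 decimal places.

[-5.224, -0.056]

The t_18 distribution is symmetric; the 90% interval is -2.64 ± t·1.49 with t_{0.95,18} = 1.734.
Half-width: 1.734 × 1.49 = 2.584.
-2.64 − 2.584 = -5.224; -2.64 + 2.584 = -0.056.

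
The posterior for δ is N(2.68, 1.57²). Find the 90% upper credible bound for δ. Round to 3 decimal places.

4.692

Need U with P(δ ≤ U) = 0.90: U = 2.68 + z_{0.1}·1.57.
z = 1.282; U = 2.68 + 1.282 × 1.57 = 4.692.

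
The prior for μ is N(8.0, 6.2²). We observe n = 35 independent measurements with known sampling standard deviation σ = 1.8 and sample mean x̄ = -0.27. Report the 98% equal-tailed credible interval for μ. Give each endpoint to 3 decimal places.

Posterior precision = 1/6.2² + 35/1.8² = 0.0260 + 10.8025 = 10.8285, so posterior SD = 0.3039.
Posterior mean = (8.0/6.2² + 35·-0.27/1.8²) / 10.8285 = -0.2501.
Interval: -0.2501 ± 2.326 × 0.3039 → [-0.957, 0.457].

[-0.957, 0.457]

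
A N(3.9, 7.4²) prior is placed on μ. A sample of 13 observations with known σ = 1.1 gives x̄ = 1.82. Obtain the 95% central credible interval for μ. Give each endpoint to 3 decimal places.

[1.226, 2.421]

Posterior precision = 1/7.4² + 13/1.1² = 0.0183 + 10.7438 = 10.7621, so posterior SD = 0.3048.
Posterior mean = (3.9/7.4² + 13·1.82/1.1²) / 10.7621 = 1.8235.
Interval: 1.8235 ± 1.960 × 0.3048 → [1.226, 2.421].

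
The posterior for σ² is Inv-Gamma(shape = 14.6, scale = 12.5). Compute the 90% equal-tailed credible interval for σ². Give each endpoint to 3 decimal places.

[0.584, 1.399]

Inverse-Gamma(14.6, 12.5) quantiles: F⁻¹(0.05) and F⁻¹(0.95).
Equivalently, 1/σ² ~ Gamma(14.6, rate = 12.5); invert its 0.95 and 0.05 quantiles.
Posterior mean ≈ 0.919, SD ≈ 0.259; a Normal approximation gives roughly [0.493, 1.345].
Exact: lower = 0.584; upper = 1.399.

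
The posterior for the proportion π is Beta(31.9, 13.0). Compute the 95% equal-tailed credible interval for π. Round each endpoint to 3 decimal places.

Posterior: Beta(31.9, 13.0).
Equal-tailed 95% interval: the 0.025 and 0.975 quantiles of Beta(31.9, 13.0).
Posterior mean ≈ 0.710, SD ≈ 0.067; a Normal approximation gives roughly [0.579, 0.842].
Exact: F⁻¹(0.025) = 0.571; F⁻¹(0.975) = 0.832.

[0.571, 0.832]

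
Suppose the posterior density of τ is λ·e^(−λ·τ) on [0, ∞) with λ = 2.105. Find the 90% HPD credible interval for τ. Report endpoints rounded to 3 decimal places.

[0.000, 1.094]

The exponential density is strictly decreasing on [0, ∞), so the HPD interval is anchored at 0: [0, q] with P(τ ≤ q) = 0.90.
q = −ln(1 − 0.90) / 2.105 = 2.3026 / 2.105 = 1.094.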